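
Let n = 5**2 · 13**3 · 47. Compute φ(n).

φ(2581475) = 2581475 · (1 − 1/5) · (1 − 1/13) · (1 − 1/47)
       = 2581475 · 2208/3055 = 1865760.

1865760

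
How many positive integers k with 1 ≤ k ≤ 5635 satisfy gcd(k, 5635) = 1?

3696

First factor: 5635 = 5 * 7^2 * 23.
φ(5635) = 5635 · (1 − 1/5) · (1 − 1/7) · (1 − 1/23)
       = 5635 · 528/805 = 3696.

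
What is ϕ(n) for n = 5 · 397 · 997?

1577664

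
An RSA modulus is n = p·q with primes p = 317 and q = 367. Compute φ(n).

115656

φ(116339) = 116339 · (1 − 1/317) · (1 − 1/367)
       = 116339 · 115656/116339 = 115656.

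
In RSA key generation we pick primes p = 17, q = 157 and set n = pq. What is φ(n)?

2496

φ(17) = 17 − 1 = 16.
φ(157) = 157 − 1 = 156.
φ(2669) = 16 × 156 = 2496.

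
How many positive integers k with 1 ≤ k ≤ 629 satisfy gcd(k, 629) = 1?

629 = 17 × 37.
φ(629) = 629 · (1 − 1/17) · (1 − 1/37)
       = 629 · 576/629 = 576.

576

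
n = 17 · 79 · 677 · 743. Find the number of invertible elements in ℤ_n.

φ(17) = 17 − 1 = 16.
φ(79) = 79 − 1 = 78.
φ(677) = 677 − 1 = 676.
φ(743) = 743 − 1 = 742.
Since φ is multiplicative, φ(675543773) = 16 · 78 · 676 · 742 = 625986816.

625986816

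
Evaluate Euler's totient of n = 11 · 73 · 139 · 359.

35570880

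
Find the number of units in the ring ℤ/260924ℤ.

120960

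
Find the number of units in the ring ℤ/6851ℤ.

First factor: 6851 = 13 * 17 * 31.
φ(13) = 13 − 1 = 12.
φ(17) = 17 − 1 = 16.
φ(31) = 31 − 1 = 30.
φ(6851) = 12 × 16 × 30 = 5760.

5760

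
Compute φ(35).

24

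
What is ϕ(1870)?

640

Prime factorization: 1870 = 2 * 5 * 11 * 17.
φ(1870) = 1870 · (1 − 1/2) · (1 − 1/5) · (1 − 1/11) · (1 − 1/17)
       = 1870 · 640/1870 = 640.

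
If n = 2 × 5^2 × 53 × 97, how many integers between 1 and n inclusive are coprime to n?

99840

φ(2) = 2 − 1 = 1.
φ(5^2) = 5^1·(5−1) = 5·4 = 20.
φ(53) = 53 − 1 = 52.
φ(97) = 97 − 1 = 96.
Multiply: 1 · 20 · 52 · 96 = 99840.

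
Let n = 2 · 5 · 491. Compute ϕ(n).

1960

φ(2) = 2 − 1 = 1.
φ(5) = 5 − 1 = 4.
φ(491) = 491 − 1 = 490.
φ(4910) = 1 × 4 × 490 = 1960.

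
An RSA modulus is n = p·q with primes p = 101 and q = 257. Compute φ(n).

φ(n) = (p − 1)(q − 1) = (101−1)(257−1) = 100·256 = 25600.

25600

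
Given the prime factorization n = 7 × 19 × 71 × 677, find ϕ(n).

5110560

φ(6392911) = 6392911 · (1 − 1/7) · (1 − 1/19) · (1 − 1/71) · (1 − 1/677)
       = 6392911 · 5110560/6392911 = 5110560.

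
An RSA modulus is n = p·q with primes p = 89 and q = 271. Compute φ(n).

φ(pq) = (p−1)(q−1) = 88 · 270 = 23760.

23760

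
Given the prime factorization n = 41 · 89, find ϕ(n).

φ(3649) = 3649 · (1 − 1/41) · (1 − 1/89)
       = 3649 · 3520/3649 = 3520.

3520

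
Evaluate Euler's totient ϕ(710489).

604800

Factor 710489: 710489 = 13 · 31 · 41 · 43.
φ(13) = 13 − 1 = 12.
φ(31) = 31 − 1 = 30.
φ(41) = 41 − 1 = 40.
φ(43) = 43 − 1 = 42.
φ(710489) = 12 × 30 × 40 × 42 = 604800.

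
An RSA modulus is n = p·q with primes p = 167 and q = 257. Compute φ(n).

φ(n) = (p − 1)(q − 1) = (167−1)(257−1) = 166·256 = 42496.

42496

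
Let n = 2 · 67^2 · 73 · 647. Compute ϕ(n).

φ(2) = 2 − 1 = 1.
φ(67^2) = 67^1·(67−1) = 67·66 = 4422.
φ(73) = 73 − 1 = 72.
φ(647) = 647 − 1 = 646.
Since φ is multiplicative, φ(424039918) = 1 · 4422 · 72 · 646 = 205676064.

205676064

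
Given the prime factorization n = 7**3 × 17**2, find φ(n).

79968

φ(99127) = 99127 · (1 − 1/7) · (1 − 1/17)
       = 99127 · 96/119 = 79968.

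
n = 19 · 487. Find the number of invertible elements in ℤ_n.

8748

φ(9253) = 9253 · (1 − 1/19) · (1 − 1/487)
       = 9253 · 8748/9253 = 8748.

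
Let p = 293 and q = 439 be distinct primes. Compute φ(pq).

φ(128627) = 128627 · (1 − 1/293) · (1 − 1/439)
       = 128627 · 127896/128627 = 127896.

127896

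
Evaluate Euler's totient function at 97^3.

903264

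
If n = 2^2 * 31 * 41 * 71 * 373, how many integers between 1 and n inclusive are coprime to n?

62496000

φ(2^2) = 2^2 − 2^1 = 4 − 2 = 2.
φ(31) = 31 − 1 = 30.
φ(41) = 41 − 1 = 40.
φ(71) = 71 − 1 = 70.
φ(373) = 373 − 1 = 372.
φ(134639572) = 2 × 30 × 40 × 70 × 372 = 62496000.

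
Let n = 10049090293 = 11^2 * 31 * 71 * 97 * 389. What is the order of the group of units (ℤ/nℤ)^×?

φ(11^2) = 11^2 − 11^1 = 121 − 11 = 110.
φ(31) = 31 − 1 = 30.
φ(71) = 71 − 1 = 70.
φ(97) = 97 − 1 = 96.
φ(389) = 389 − 1 = 388.
Multiply: 110 · 30 · 70 · 96 · 388 = 8604288000.

8604288000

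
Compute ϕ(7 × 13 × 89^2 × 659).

371048832

φ(475014449) = 475014449 · (1 − 1/7) · (1 − 1/13) · (1 − 1/89) · (1 − 1/659)
       = 475014449 · 4169088/5337241 = 371048832.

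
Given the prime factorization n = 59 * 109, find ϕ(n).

6264

φ(59) = 59 − 1 = 58.
φ(109) = 109 − 1 = 108.
Since φ is multiplicative, φ(6431) = 58 · 108 = 6264.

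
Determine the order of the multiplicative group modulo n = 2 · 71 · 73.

φ(2) = 2 − 1 = 1.
φ(71) = 71 − 1 = 70.
φ(73) = 73 − 1 = 72.
Since φ is multiplicative, φ(10366) = 1 · 70 · 72 = 5040.

5040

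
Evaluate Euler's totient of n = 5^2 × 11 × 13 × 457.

1094400

φ(5^2) = 5^2 − 5^1 = 25 − 5 = 20.
φ(11) = 11 − 1 = 10.
φ(13) = 13 − 1 = 12.
φ(457) = 457 − 1 = 456.
Since φ is multiplicative, φ(1633775) = 20 · 10 · 12 · 456 = 1094400.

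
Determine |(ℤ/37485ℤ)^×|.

16128

Factor 37485: 37485 = 3**2 · 5 · 7**2 · 17.
φ(37485) = 37485 · (1 − 1/3) · (1 − 1/5) · (1 − 1/7) · (1 − 1/17)
       = 37485 · 768/1785 = 16128.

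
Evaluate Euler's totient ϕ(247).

216

Prime factorization: 247 = 13 · 19.
φ(247) = 247 · (1 − 1/13) · (1 − 1/19)
       = 247 · 216/247 = 216.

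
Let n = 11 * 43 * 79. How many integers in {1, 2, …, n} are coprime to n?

32760

φ(11) = 11 − 1 = 10.
φ(43) = 43 − 1 = 42.
φ(79) = 79 − 1 = 78.
Multiply: 10 · 42 · 78 = 32760.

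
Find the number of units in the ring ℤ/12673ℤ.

Factor 12673: 12673 = 19 × 23 × 29.
φ(19) = 19 − 1 = 18.
φ(23) = 23 − 1 = 22.
φ(29) = 29 − 1 = 28.
φ(12673) = 18 × 22 × 28 = 11088.

11088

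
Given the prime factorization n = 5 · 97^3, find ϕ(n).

3613056

φ(4563365) = 4563365 · (1 − 1/5) · (1 − 1/97)
       = 4563365 · 384/485 = 3613056.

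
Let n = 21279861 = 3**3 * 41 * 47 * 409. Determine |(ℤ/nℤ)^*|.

φ(21279861) = 21279861 · (1 − 1/3) · (1 − 1/41) · (1 − 1/47) · (1 − 1/409)
       = 21279861 · 1501440/2364429 = 13512960.

13512960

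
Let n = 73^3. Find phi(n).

383688

φ(73^3) = 73^3 − 73^2 = 389017 − 5329 = 383688.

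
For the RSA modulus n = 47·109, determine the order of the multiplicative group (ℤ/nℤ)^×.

For distinct primes, φ(pq) = (p−1)(q−1) = 46 × 108 = 4968.

4968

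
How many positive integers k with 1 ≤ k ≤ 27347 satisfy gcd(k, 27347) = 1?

24640

Prime factorization: 27347 = 23 * 29 * 41.
φ(27347) = 27347 · (1 − 1/23) · (1 − 1/29) · (1 − 1/41)
       = 27347 · 24640/27347 = 24640.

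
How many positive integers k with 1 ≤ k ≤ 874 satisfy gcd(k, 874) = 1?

Prime factorization: 874 = 2 * 19 * 23.
φ(2) = 2 − 1 = 1.
φ(19) = 19 − 1 = 18.
φ(23) = 23 − 1 = 22.
Multiply: 1 · 18 · 22 = 396.

396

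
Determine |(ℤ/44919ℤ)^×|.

Prime factorization: 44919 = 3**2 * 7 * 23 * 31.
φ(44919) = 44919 · (1 − 1/3) · (1 − 1/7) · (1 − 1/23) · (1 − 1/31)
       = 44919 · 7920/14973 = 23760.

23760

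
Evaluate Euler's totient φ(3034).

3034 = 2 * 37 * 41.
φ(2) = 2 − 1 = 1.
φ(37) = 37 − 1 = 36.
φ(41) = 41 − 1 = 40.
φ(3034) = 1 × 36 × 40 = 1440.

1440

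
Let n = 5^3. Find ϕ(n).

100

φ(5^3) = 5^2·(5−1) = 25·4 = 100.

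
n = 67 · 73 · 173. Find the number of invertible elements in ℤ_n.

817344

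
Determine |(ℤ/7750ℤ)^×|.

3000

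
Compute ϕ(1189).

1120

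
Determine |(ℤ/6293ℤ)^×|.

Factor 6293: 6293 = 7 × 29 × 31.
φ(6293) = 6293 · (1 − 1/7) · (1 − 1/29) · (1 − 1/31)
       = 6293 · 5040/6293 = 5040.

5040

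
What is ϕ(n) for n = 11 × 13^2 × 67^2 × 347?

2386818720

φ(2895732697) = 2895732697 · (1 − 1/11) · (1 − 1/13) · (1 − 1/67) · (1 − 1/347)
       = 2895732697 · 2740320/3324607 = 2386818720.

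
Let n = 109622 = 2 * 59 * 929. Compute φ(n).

53824

φ(2) = 2 − 1 = 1.
φ(59) = 59 − 1 = 58.
φ(929) = 929 − 1 = 928.
φ(109622) = 1 × 58 × 928 = 53824.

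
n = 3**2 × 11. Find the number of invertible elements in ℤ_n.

φ(99) = 99 · (1 − 1/3) · (1 − 1/11)
       = 99 · 20/33 = 60.

60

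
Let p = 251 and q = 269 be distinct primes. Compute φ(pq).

φ(251) = 251 − 1 = 250.
φ(269) = 269 − 1 = 268.
φ(67519) = 250 × 268 = 67000.

67000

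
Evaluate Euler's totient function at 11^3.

φ(11^3) = 11^2·(11−1) = 121·10 = 1210.

1210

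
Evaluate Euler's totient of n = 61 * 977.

58560

φ(59597) = 59597 · (1 − 1/61) · (1 − 1/977)
       = 59597 · 58560/59597 = 58560.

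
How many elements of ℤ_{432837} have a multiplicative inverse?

253440

Prime factorization: 432837 = 3^3 · 17 · 23 · 41.
φ(3^3) = 3^2·(3−1) = 9·2 = 18.
φ(17) = 17 − 1 = 16.
φ(23) = 23 − 1 = 22.
φ(41) = 41 − 1 = 40.
Since φ is multiplicative, φ(432837) = 18 · 16 · 22 · 40 = 253440.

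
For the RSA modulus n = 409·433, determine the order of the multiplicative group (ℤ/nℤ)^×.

176256

φ(409) = 409 − 1 = 408.
φ(433) = 433 − 1 = 432.
Since φ is multiplicative, φ(177097) = 408 · 432 = 176256.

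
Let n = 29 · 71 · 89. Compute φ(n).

φ(183251) = 183251 · (1 − 1/29) · (1 − 1/71) · (1 − 1/89)
       = 183251 · 172480/183251 = 172480.

172480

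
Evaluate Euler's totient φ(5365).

Prime factorization: 5365 = 5 * 29 * 37.
φ(5365) = 5365 · (1 − 1/5) · (1 − 1/29) · (1 − 1/37)
       = 5365 · 4032/5365 = 4032.

4032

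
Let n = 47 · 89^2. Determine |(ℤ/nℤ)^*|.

360272

φ(372287) = 372287 · (1 − 1/47) · (1 − 1/89)
       = 372287 · 4048/4183 = 360272.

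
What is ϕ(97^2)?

φ(9409) = 9409 · (1 − 1/97)
       = 9409 · 96/97 = 9312.

9312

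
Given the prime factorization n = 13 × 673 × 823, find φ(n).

6628608

φ(7200427) = 7200427 · (1 − 1/13) · (1 − 1/673) · (1 − 1/823)
       = 7200427 · 6628608/7200427 = 6628608.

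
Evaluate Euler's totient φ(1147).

Prime factorization: 1147 = 31 · 37.
φ(1147) = 1147 · (1 − 1/31) · (1 − 1/37)
       = 1147 · 1080/1147 = 1080.

1080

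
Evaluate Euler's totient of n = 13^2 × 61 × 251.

φ(2587559) = 2587559 · (1 − 1/13) · (1 − 1/61) · (1 − 1/251)
       = 2587559 · 180000/199043 = 2340000.

2340000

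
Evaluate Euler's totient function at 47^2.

2162

φ(2209) = 2209 · (1 − 1/47)
       = 2209 · 46/47 = 2162.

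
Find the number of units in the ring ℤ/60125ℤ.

43200

60125 = 5^3 · 13 · 37.
φ(5^3) = 5^2·(5−1) = 25·4 = 100.
φ(13) = 13 − 1 = 12.
φ(37) = 37 − 1 = 36.
Since φ is multiplicative, φ(60125) = 100 · 12 · 36 = 43200.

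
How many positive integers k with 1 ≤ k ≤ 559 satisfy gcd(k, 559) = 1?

Prime factorization: 559 = 13 × 43.
φ(13) = 13 − 1 = 12.
φ(43) = 43 − 1 = 42.
φ(559) = 12 × 42 = 504.

504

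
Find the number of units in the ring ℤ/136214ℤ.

60840

First factor: 136214 = 2 * 13^3 * 31.
φ(136214) = 136214 · (1 − 1/2) · (1 − 1/13) · (1 − 1/31)
       = 136214 · 360/806 = 60840.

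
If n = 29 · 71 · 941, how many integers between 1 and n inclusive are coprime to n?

φ(29) = 29 − 1 = 28.
φ(71) = 71 − 1 = 70.
φ(941) = 941 − 1 = 940.
Since φ is multiplicative, φ(1937519) = 28 · 70 · 940 = 1842400.

1842400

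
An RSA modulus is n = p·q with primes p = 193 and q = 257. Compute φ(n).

φ(193) = 193 − 1 = 192.
φ(257) = 257 − 1 = 256.
Multiply: 192 · 256 = 49152.

49152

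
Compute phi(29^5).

19803868

φ(29^5) = 29^5 − 29^4 = 20511149 − 707281 = 19803868.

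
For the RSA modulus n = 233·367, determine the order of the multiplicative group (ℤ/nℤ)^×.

φ(n) = (p − 1)(q − 1) = (233−1)(367−1) = 232·366 = 84912.

84912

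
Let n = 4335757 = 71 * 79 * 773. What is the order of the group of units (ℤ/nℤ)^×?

φ(4335757) = 4335757 · (1 − 1/71) · (1 − 1/79) · (1 − 1/773)
       = 4335757 · 4215120/4335757 = 4215120.

4215120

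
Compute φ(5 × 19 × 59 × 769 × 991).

φ(4271452795) = 4271452795 · (1 − 1/5) · (1 − 1/19) · (1 − 1/59) · (1 − 1/769) · (1 − 1/991)
       = 4271452795 · 3175096320/4271452795 = 3175096320.

3175096320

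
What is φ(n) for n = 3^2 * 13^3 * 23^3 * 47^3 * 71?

φ(1773405279074403) = 1773405279074403 · (1 − 1/3) · (1 − 1/13) · (1 − 1/23) · (1 − 1/47) · (1 − 1/71)
       = 1773405279074403 · 1700160/2993289 = 1007277519568320.

1007277519568320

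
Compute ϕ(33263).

30240

Factor 33263: 33263 = 29 * 31 * 37.
φ(29) = 29 − 1 = 28.
φ(31) = 31 − 1 = 30.
φ(37) = 37 − 1 = 36.
φ(33263) = 28 × 30 × 36 = 30240.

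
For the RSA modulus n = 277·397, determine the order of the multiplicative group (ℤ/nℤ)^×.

φ(pq) = (p−1)(q−1) = 276 · 396 = 109296.

109296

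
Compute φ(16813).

Prime factorization: 16813 = 17 × 23 × 43.
φ(16813) = 16813 · (1 − 1/17) · (1 − 1/23) · (1 − 1/43)
       = 16813 · 14784/16813 = 14784.

14784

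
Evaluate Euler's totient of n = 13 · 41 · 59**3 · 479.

46323477120

φ(13) = 13 − 1 = 12.
φ(41) = 41 − 1 = 40.
φ(59^3) = 59^3 − 59^2 = 205379 − 3481 = 201898.
φ(479) = 479 − 1 = 478.
φ(52434696353) = 12 × 40 × 201898 × 478 = 46323477120.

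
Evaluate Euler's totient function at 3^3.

18

φ(27) = 27 · (1 − 1/3)
       = 27 · 2/3 = 18.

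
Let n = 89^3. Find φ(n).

697048

φ(704969) = 704969 · (1 − 1/89)
       = 704969 · 88/89 = 697048.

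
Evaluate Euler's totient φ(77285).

53760

Factor 77285: 77285 = 5 · 13 · 29 · 41.
φ(77285) = 77285 · (1 − 1/5) · (1 − 1/13) · (1 − 1/29) · (1 − 1/41)
       = 77285 · 53760/77285 = 53760.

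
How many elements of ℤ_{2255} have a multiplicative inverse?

Factor 2255: 2255 = 5 × 11 × 41.
φ(5) = 5 − 1 = 4.
φ(11) = 11 − 1 = 10.
φ(41) = 41 − 1 = 40.
Since φ is multiplicative, φ(2255) = 4 · 10 · 40 = 1600.

1600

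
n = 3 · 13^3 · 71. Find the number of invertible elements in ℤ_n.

283920

φ(467961) = 467961 · (1 − 1/3) · (1 − 1/13) · (1 − 1/71)
       = 467961 · 1680/2769 = 283920.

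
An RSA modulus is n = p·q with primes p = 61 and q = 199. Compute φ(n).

11880

φ(61) = 61 − 1 = 60.
φ(199) = 199 − 1 = 198.
φ(12139) = 60 × 198 = 11880.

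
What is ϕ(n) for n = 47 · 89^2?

φ(47) = 47 − 1 = 46.
φ(89^2) = 89^2 − 89^1 = 7921 − 89 = 7832.
φ(372287) = 46 × 7832 = 360272.

360272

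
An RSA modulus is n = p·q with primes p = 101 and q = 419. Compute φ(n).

φ(n) = (p − 1)(q − 1) = (101−1)(419−1) = 100·418 = 41800.

41800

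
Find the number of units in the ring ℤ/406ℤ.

406 = 2 · 7 · 29.
φ(406) = 406 · (1 − 1/2) · (1 − 1/7) · (1 − 1/29)
       = 406 · 168/406 = 168.

168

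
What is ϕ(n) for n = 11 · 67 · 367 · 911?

219819600

φ(11) = 11 − 1 = 10.
φ(67) = 67 − 1 = 66.
φ(367) = 367 − 1 = 366.
φ(911) = 911 − 1 = 910.
φ(246406369) = 10 × 66 × 366 × 910 = 219819600.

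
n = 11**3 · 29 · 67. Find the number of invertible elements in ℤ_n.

2236080

φ(11^3) = 11^3 − 11^2 = 1331 − 121 = 1210.
φ(29) = 29 − 1 = 28.
φ(67) = 67 − 1 = 66.
φ(2586133) = 1210 × 28 × 66 = 2236080.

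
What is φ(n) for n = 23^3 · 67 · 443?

339503736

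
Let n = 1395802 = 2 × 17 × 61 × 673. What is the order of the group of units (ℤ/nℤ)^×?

φ(1395802) = 1395802 · (1 − 1/2) · (1 − 1/17) · (1 − 1/61) · (1 − 1/673)
       = 1395802 · 645120/1395802 = 645120.

645120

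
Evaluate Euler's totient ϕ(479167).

403200

First factor: 479167 = 13 · 29 · 31 · 41.
φ(13) = 13 − 1 = 12.
φ(29) = 29 − 1 = 28.
φ(31) = 31 − 1 = 30.
φ(41) = 41 − 1 = 40.
φ(479167) = 12 × 28 × 30 × 40 = 403200.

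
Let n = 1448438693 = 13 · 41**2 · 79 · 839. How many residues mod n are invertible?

1286363520

φ(1448438693) = 1448438693 · (1 − 1/13) · (1 − 1/41) · (1 − 1/79) · (1 − 1/839)
       = 1448438693 · 31374720/35327773 = 1286363520.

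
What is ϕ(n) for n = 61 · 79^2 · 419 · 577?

φ(61) = 61 − 1 = 60.
φ(79^2) = 79^1·(79−1) = 79·78 = 6162.
φ(419) = 419 − 1 = 418.
φ(577) = 577 − 1 = 576.
Since φ is multiplicative, φ(92039415863) = 60 · 6162 · 418 · 576 = 89016744960.

89016744960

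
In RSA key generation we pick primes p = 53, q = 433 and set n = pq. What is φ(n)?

φ(n) = (p − 1)(q − 1) = (53−1)(433−1) = 52·432 = 22464.

22464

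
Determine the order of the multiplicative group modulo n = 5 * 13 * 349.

φ(5) = 5 − 1 = 4.
φ(13) = 13 − 1 = 12.
φ(349) = 349 − 1 = 348.
φ(22685) = 4 × 12 × 348 = 16704.

16704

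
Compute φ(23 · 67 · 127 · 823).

150386544

φ(161066861) = 161066861 · (1 − 1/23) · (1 − 1/67) · (1 − 1/127) · (1 − 1/823)
       = 161066861 · 150386544/161066861 = 150386544.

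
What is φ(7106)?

2880

7106 = 2 * 11 * 17 * 19.
φ(7106) = 7106 · (1 − 1/2) · (1 − 1/11) · (1 − 1/17) · (1 − 1/19)
       = 7106 · 2880/7106 = 2880.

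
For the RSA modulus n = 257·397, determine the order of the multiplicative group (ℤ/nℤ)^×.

101376

For distinct primes, φ(pq) = (p−1)(q−1) = 256 × 396 = 101376.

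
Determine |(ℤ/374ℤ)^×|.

374 = 2 · 11 · 17.
φ(2) = 2 − 1 = 1.
φ(11) = 11 − 1 = 10.
φ(17) = 17 − 1 = 16.
Since φ is multiplicative, φ(374) = 1 · 10 · 16 = 160.

160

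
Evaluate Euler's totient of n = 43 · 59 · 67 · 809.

129907008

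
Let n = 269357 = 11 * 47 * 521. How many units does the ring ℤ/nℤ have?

φ(269357) = 269357 · (1 − 1/11) · (1 − 1/47) · (1 − 1/521)
       = 269357 · 239200/269357 = 239200.

239200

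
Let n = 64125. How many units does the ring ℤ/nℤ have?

32400

First factor: 64125 = 3^3 · 5^3 · 19.
φ(64125) = 64125 · (1 − 1/3) · (1 − 1/5) · (1 − 1/19)
       = 64125 · 144/285 = 32400.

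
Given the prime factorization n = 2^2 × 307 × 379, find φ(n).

231336

φ(465412) = 465412 · (1 − 1/2) · (1 − 1/307) · (1 − 1/379)
       = 465412 · 115668/232706 = 231336.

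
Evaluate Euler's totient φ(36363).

Prime factorization: 36363 = 3 * 17 * 23 * 31.
φ(36363) = 36363 · (1 − 1/3) · (1 − 1/17) · (1 − 1/23) · (1 − 1/31)
       = 36363 · 21120/36363 = 21120.

21120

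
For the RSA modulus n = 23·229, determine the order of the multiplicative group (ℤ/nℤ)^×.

φ(23) = 23 − 1 = 22.
φ(229) = 229 − 1 = 228.
Since φ is multiplicative, φ(5267) = 22 · 228 = 5016.

5016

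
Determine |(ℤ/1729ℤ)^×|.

1296

1729 = 7 · 13 · 19.
φ(1729) = 1729 · (1 − 1/7) · (1 − 1/13) · (1 − 1/19)
       = 1729 · 1296/1729 = 1296.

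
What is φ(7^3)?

294

φ(343) = 343 · (1 − 1/7)
       = 343 · 6/7 = 294.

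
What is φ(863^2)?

743906

φ(744769) = 744769 · (1 − 1/863)
       = 744769 · 862/863 = 743906.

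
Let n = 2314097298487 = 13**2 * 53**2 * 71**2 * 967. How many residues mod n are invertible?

2064131334720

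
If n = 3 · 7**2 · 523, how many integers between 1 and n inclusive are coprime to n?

43848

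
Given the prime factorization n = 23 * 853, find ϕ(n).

18744

φ(23) = 23 − 1 = 22.
φ(853) = 853 − 1 = 852.
Since φ is multiplicative, φ(19619) = 22 · 852 = 18744.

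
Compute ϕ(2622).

792

First factor: 2622 = 2 * 3 * 19 * 23.
φ(2) = 2 − 1 = 1.
φ(3) = 3 − 1 = 2.
φ(19) = 19 − 1 = 18.
φ(23) = 23 − 1 = 22.
φ(2622) = 1 × 2 × 18 × 22 = 792.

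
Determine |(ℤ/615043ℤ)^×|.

464640

Prime factorization: 615043 = 11**2 · 13 · 17 · 23.
φ(11^2) = 11^1·(11−1) = 11·10 = 110.
φ(13) = 13 − 1 = 12.
φ(17) = 17 − 1 = 16.
φ(23) = 23 − 1 = 22.
Since φ is multiplicative, φ(615043) = 110 · 12 · 16 · 22 = 464640.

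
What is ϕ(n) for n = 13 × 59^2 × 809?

φ(13) = 13 − 1 = 12.
φ(59^2) = 59^1·(59−1) = 59·58 = 3422.
φ(809) = 809 − 1 = 808.
Multiply: 12 · 3422 · 808 = 33179712.

33179712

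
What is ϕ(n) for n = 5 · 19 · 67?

φ(6365) = 6365 · (1 − 1/5) · (1 − 1/19) · (1 − 1/67)
       = 6365 · 4752/6365 = 4752.

4752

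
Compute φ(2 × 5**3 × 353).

35200

φ(2) = 2 − 1 = 1.
φ(5^3) = 5^2·(5−1) = 25·4 = 100.
φ(353) = 353 − 1 = 352.
Multiply: 1 · 100 · 352 = 35200.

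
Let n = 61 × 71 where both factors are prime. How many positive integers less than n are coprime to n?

φ(pq) = (p−1)(q−1) = 60 · 70 = 4200.

4200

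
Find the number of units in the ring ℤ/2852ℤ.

1320

2852 = 2^2 × 23 × 31.
φ(2^2) = 2^2 − 2^1 = 4 − 2 = 2.
φ(23) = 23 − 1 = 22.
φ(31) = 31 − 1 = 30.
Multiply: 2 · 22 · 30 = 1320.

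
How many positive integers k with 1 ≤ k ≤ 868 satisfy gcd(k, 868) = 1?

First factor: 868 = 2^2 × 7 × 31.
φ(2^2) = 2^2 − 2^1 = 4 − 2 = 2.
φ(7) = 7 − 1 = 6.
φ(31) = 31 − 1 = 30.
φ(868) = 2 × 6 × 30 = 360.

360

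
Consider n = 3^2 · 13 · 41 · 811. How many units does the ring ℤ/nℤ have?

2332800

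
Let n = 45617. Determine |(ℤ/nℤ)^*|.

36960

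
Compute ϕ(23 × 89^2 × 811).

139566240

φ(23) = 23 − 1 = 22.
φ(89^2) = 89^1·(89−1) = 89·88 = 7832.
φ(811) = 811 − 1 = 810.
Since φ is multiplicative, φ(147750413) = 22 · 7832 · 810 = 139566240.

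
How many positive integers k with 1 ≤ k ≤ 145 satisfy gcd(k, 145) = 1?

145 = 5 * 29.
φ(5) = 5 − 1 = 4.
φ(29) = 29 − 1 = 28.
Multiply: 4 · 28 = 112.

112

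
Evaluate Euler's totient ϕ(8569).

Factor 8569: 8569 = 11 × 19 × 41.
φ(8569) = 8569 · (1 − 1/11) · (1 − 1/19) · (1 − 1/41)
       = 8569 · 7200/8569 = 7200.

7200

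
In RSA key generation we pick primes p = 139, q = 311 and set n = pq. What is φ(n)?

42780

φ(43229) = 43229 · (1 − 1/139) · (1 − 1/311)
       = 43229 · 42780/43229 = 42780.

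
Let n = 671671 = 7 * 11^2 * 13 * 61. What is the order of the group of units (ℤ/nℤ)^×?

475200

φ(7) = 7 − 1 = 6.
φ(11^2) = 11^1·(11−1) = 11·10 = 110.
φ(13) = 13 − 1 = 12.
φ(61) = 61 − 1 = 60.
φ(671671) = 6 × 110 × 12 × 60 = 475200.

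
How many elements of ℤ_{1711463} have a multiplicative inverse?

First factor: 1711463 = 13**3 · 19 · 41.
φ(1711463) = 1711463 · (1 − 1/13) · (1 − 1/19) · (1 − 1/41)
       = 1711463 · 8640/10127 = 1460160.

1460160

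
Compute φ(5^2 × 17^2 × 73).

φ(5^2) = 5^2 − 5^1 = 25 − 5 = 20.
φ(17^2) = 17^2 − 17^1 = 289 − 17 = 272.
φ(73) = 73 − 1 = 72.
Multiply: 20 · 272 · 72 = 391680.

391680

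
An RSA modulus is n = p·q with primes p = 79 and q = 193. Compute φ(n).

14976

φ(79) = 79 − 1 = 78.
φ(193) = 193 − 1 = 192.
Since φ is multiplicative, φ(15247) = 78 · 192 = 14976.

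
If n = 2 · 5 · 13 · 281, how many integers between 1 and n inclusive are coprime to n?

φ(2) = 2 − 1 = 1.
φ(5) = 5 − 1 = 4.
φ(13) = 13 − 1 = 12.
φ(281) = 281 − 1 = 280.
φ(36530) = 1 × 4 × 12 × 280 = 13440.

13440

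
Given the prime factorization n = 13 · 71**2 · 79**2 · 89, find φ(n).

φ(13) = 13 − 1 = 12.
φ(71^2) = 71^2 − 71^1 = 5041 − 71 = 4970.
φ(79^2) = 79^2 − 79^1 = 6241 − 79 = 6162.
φ(89) = 89 − 1 = 88.
Multiply: 12 · 4970 · 6162 · 88 = 32340147840.

32340147840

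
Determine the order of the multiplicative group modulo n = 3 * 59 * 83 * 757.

7191072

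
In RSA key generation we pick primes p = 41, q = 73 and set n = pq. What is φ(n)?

2880

φ(41) = 41 − 1 = 40.
φ(73) = 73 − 1 = 72.
Since φ is multiplicative, φ(2993) = 40 · 72 = 2880.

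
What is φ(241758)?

First factor: 241758 = 2 × 3**3 × 11**2 × 37.
φ(241758) = 241758 · (1 − 1/2) · (1 − 1/3) · (1 − 1/11) · (1 − 1/37)
       = 241758 · 720/2442 = 71280.

71280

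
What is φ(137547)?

80640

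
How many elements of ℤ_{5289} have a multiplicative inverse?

3360

Prime factorization: 5289 = 3 · 41 · 43.
φ(5289) = 5289 · (1 − 1/3) · (1 − 1/41) · (1 − 1/43)
       = 5289 · 3360/5289 = 3360.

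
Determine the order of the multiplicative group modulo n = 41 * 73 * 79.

224640

φ(41) = 41 − 1 = 40.
φ(73) = 73 − 1 = 72.
φ(79) = 79 − 1 = 78.
Multiply: 40 · 72 · 78 = 224640.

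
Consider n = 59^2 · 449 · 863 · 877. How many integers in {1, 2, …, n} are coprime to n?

1157628982272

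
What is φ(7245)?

3168

Prime factorization: 7245 = 3^2 × 5 × 7 × 23.
φ(7245) = 7245 · (1 − 1/3) · (1 − 1/5) · (1 − 1/7) · (1 − 1/23)
       = 7245 · 1056/2415 = 3168.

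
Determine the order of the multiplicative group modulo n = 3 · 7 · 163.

1944

φ(3423) = 3423 · (1 − 1/3) · (1 − 1/7) · (1 − 1/163)
       = 3423 · 1944/3423 = 1944.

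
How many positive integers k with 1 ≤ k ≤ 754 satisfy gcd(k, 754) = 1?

336

754 = 2 × 13 × 29.
φ(2) = 2 − 1 = 1.
φ(13) = 13 − 1 = 12.
φ(29) = 29 − 1 = 28.
Since φ is multiplicative, φ(754) = 1 · 12 · 28 = 336.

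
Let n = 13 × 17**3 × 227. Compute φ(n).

φ(14498263) = 14498263 · (1 − 1/13) · (1 − 1/17) · (1 − 1/227)
       = 14498263 · 43392/50167 = 12540288.

12540288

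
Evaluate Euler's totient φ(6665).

5040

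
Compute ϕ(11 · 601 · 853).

5112000

φ(5639183) = 5639183 · (1 − 1/11) · (1 − 1/601) · (1 − 1/853)
       = 5639183 · 5112000/5639183 = 5112000.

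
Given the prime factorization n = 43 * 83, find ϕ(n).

3444

φ(43) = 43 − 1 = 42.
φ(83) = 83 − 1 = 82.
φ(3569) = 42 × 82 = 3444.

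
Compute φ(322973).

Prime factorization: 322973 = 7 · 29 · 37 · 43.
φ(322973) = 322973 · (1 − 1/7) · (1 − 1/29) · (1 − 1/37) · (1 − 1/43)
       = 322973 · 254016/322973 = 254016.

254016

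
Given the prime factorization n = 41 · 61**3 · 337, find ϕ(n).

3000614400

φ(3136196477) = 3136196477 · (1 − 1/41) · (1 − 1/61) · (1 − 1/337)
       = 3136196477 · 806400/842837 = 3000614400.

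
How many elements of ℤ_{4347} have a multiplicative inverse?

2376

4347 = 3^3 · 7 · 23.
φ(4347) = 4347 · (1 − 1/3) · (1 − 1/7) · (1 − 1/23)
       = 4347 · 264/483 = 2376.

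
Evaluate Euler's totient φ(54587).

54587 = 13**2 · 17 · 19.
φ(13^2) = 13^1·(13−1) = 13·12 = 156.
φ(17) = 17 − 1 = 16.
φ(19) = 19 − 1 = 18.
Since φ is multiplicative, φ(54587) = 156 · 16 · 18 = 44928.

44928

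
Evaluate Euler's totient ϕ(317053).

Prime factorization: 317053 = 11 × 19 × 37 × 41.
φ(11) = 11 − 1 = 10.
φ(19) = 19 − 1 = 18.
φ(37) = 37 − 1 = 36.
φ(41) = 41 − 1 = 40.
Since φ is multiplicative, φ(317053) = 10 · 18 · 36 · 40 = 259200.

259200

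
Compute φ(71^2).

φ(5041) = 5041 · (1 − 1/71)
       = 5041 · 70/71 = 4970.

4970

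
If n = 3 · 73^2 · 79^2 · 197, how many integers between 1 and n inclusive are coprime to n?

φ(3) = 3 − 1 = 2.
φ(73^2) = 73^1·(73−1) = 73·72 = 5256.
φ(79^2) = 79^2 − 79^1 = 6241 − 79 = 6162.
φ(197) = 197 − 1 = 196.
Since φ is multiplicative, φ(19655648799) = 2 · 5256 · 6162 · 196 = 12695889024.

12695889024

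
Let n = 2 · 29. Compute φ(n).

28

φ(2) = 2 − 1 = 1.
φ(29) = 29 − 1 = 28.
Multiply: 1 · 28 = 28.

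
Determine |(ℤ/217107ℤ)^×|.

Prime factorization: 217107 = 3^3 · 11 · 17 · 43.
φ(217107) = 217107 · (1 − 1/3) · (1 − 1/11) · (1 − 1/17) · (1 − 1/43)
       = 217107 · 13440/24123 = 120960.

120960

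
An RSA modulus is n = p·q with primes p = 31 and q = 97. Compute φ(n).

φ(n) = (p − 1)(q − 1) = (31−1)(97−1) = 30·96 = 2880.

2880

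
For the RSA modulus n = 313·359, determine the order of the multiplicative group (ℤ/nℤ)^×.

φ(313) = 313 − 1 = 312.
φ(359) = 359 − 1 = 358.
φ(112367) = 312 × 358 = 111696.

111696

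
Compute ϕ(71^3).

352870

φ(357911) = 357911 · (1 − 1/71)
       = 357911 · 70/71 = 352870.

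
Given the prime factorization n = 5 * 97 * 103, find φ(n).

39168

φ(5) = 5 − 1 = 4.
φ(97) = 97 − 1 = 96.
φ(103) = 103 − 1 = 102.
Multiply: 4 · 96 · 102 = 39168.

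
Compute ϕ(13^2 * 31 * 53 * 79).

18982080

φ(13^2) = 13^2 − 13^1 = 169 − 13 = 156.
φ(31) = 31 − 1 = 30.
φ(53) = 53 − 1 = 52.
φ(79) = 79 − 1 = 78.
Since φ is multiplicative, φ(21935693) = 156 · 30 · 52 · 78 = 18982080.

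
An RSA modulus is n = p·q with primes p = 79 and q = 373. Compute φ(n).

φ(pq) = (p−1)(q−1) = 78 · 372 = 29016.

29016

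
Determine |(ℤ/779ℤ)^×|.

Factor 779: 779 = 19 * 41.
φ(19) = 19 − 1 = 18.
φ(41) = 41 − 1 = 40.
Multiply: 18 · 40 = 720.

720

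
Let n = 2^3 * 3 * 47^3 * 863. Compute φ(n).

700730144

φ(2150381976) = 2150381976 · (1 − 1/2) · (1 − 1/3) · (1 − 1/47) · (1 − 1/863)
       = 2150381976 · 79304/243366 = 700730144.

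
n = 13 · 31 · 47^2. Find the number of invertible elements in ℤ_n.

778320

φ(890227) = 890227 · (1 − 1/13) · (1 − 1/31) · (1 − 1/47)
       = 890227 · 16560/18941 = 778320.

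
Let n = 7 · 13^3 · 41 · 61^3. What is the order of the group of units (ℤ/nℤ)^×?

φ(143120372759) = 143120372759 · (1 − 1/7) · (1 − 1/13) · (1 − 1/41) · (1 − 1/61)
       = 143120372759 · 172800/227591 = 108665107200.

108665107200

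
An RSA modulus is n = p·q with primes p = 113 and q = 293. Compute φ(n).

32704

φ(pq) = (p−1)(q−1) = 112 · 292 = 32704.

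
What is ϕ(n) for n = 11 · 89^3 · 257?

1784442880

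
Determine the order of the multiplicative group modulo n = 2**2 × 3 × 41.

160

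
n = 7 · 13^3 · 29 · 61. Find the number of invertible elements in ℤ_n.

φ(27205451) = 27205451 · (1 − 1/7) · (1 − 1/13) · (1 − 1/29) · (1 − 1/61)
       = 27205451 · 120960/160979 = 20442240.

20442240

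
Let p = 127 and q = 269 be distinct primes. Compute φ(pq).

φ(pq) = (p−1)(q−1) = 126 · 268 = 33768.

33768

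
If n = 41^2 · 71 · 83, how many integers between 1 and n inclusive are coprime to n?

φ(41^2) = 41^2 − 41^1 = 1681 − 41 = 1640.
φ(71) = 71 − 1 = 70.
φ(83) = 83 − 1 = 82.
φ(9906133) = 1640 × 70 × 82 = 9413600.

9413600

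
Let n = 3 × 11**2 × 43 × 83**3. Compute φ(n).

φ(3) = 3 − 1 = 2.
φ(11^2) = 11^2 − 11^1 = 121 − 11 = 110.
φ(43) = 43 − 1 = 42.
φ(83^3) = 83^2·(83−1) = 6889·82 = 564898.
Since φ is multiplicative, φ(8925023283) = 2 · 110 · 42 · 564898 = 5219657520.

5219657520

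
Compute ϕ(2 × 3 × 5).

8

φ(30) = 30 · (1 − 1/2) · (1 − 1/3) · (1 − 1/5)
       = 30 · 8/30 = 8.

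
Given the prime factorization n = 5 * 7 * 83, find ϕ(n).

1968

φ(5) = 5 − 1 = 4.
φ(7) = 7 − 1 = 6.
φ(83) = 83 − 1 = 82.
Since φ is multiplicative, φ(2905) = 4 · 6 · 82 = 1968.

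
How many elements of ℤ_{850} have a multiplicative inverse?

320

850 = 2 · 5**2 · 17.
φ(2) = 2 − 1 = 1.
φ(5^2) = 5^2 − 5^1 = 25 − 5 = 20.
φ(17) = 17 − 1 = 16.
Since φ is multiplicative, φ(850) = 1 · 20 · 16 = 320.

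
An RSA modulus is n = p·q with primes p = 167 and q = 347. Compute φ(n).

φ(57949) = 57949 · (1 − 1/167) · (1 − 1/347)
       = 57949 · 57436/57949 = 57436.

57436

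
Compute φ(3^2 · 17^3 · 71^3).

9790025280

φ(15825750687) = 15825750687 · (1 − 1/3) · (1 − 1/17) · (1 − 1/71)
       = 15825750687 · 2240/3621 = 9790025280.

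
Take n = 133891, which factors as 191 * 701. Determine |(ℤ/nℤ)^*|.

φ(191) = 191 − 1 = 190.
φ(701) = 701 − 1 = 700.
φ(133891) = 190 × 700 = 133000.

133000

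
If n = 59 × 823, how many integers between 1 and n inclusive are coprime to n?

φ(48557) = 48557 · (1 − 1/59) · (1 − 1/823)
       = 48557 · 47676/48557 = 47676.

47676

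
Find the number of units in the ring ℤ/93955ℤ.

66528

Prime factorization: 93955 = 5 * 19 * 23 * 43.
φ(93955) = 93955 · (1 − 1/5) · (1 − 1/19) · (1 − 1/23) · (1 − 1/43)
       = 93955 · 66528/93955 = 66528.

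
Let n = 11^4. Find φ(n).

13310

φ(14641) = 14641 · (1 − 1/11)
       = 14641 · 10/11 = 13310.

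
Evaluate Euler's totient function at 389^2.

φ(389^2) = 389^2 − 389^1 = 151321 − 389 = 150932.

150932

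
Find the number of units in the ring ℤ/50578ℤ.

21780

Prime factorization: 50578 = 2 · 11^3 · 19.
φ(2) = 2 − 1 = 1.
φ(11^3) = 11^2·(11−1) = 121·10 = 1210.
φ(19) = 19 − 1 = 18.
Since φ is multiplicative, φ(50578) = 1 · 1210 · 18 = 21780.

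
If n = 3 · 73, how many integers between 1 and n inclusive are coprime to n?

φ(219) = 219 · (1 − 1/3) · (1 − 1/73)
       = 219 · 144/219 = 144.

144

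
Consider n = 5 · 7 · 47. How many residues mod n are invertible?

1104

φ(5) = 5 − 1 = 4.
φ(7) = 7 − 1 = 6.
φ(47) = 47 − 1 = 46.
Since φ is multiplicative, φ(1645) = 4 · 6 · 46 = 1104.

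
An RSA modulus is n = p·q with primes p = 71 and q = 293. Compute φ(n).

φ(71) = 71 − 1 = 70.
φ(293) = 293 − 1 = 292.
Multiply: 70 · 292 = 20440.

20440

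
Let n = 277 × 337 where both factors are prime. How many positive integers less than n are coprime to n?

92736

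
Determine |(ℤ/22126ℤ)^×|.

9504

22126 = 2 · 13 · 23 · 37.
φ(22126) = 22126 · (1 − 1/2) · (1 − 1/13) · (1 − 1/23) · (1 − 1/37)
       = 22126 · 9504/22126 = 9504.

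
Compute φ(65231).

65231 = 37 · 41 · 43.
φ(65231) = 65231 · (1 − 1/37) · (1 − 1/41) · (1 − 1/43)
       = 65231 · 60480/65231 = 60480.

60480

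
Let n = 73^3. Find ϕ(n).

383688

φ(389017) = 389017 · (1 − 1/73)
       = 389017 · 72/73 = 383688.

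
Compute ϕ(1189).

1120

Factor 1189: 1189 = 29 · 41.
φ(29) = 29 − 1 = 28.
φ(41) = 41 − 1 = 40.
Multiply: 28 · 40 = 1120.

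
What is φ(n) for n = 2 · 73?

72

φ(2) = 2 − 1 = 1.
φ(73) = 73 − 1 = 72.
φ(146) = 1 × 72 = 72.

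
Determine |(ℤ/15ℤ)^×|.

8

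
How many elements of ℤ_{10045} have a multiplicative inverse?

Factor 10045: 10045 = 5 · 7**2 · 41.
φ(5) = 5 − 1 = 4.
φ(7^2) = 7^2 − 7^1 = 49 − 7 = 42.
φ(41) = 41 − 1 = 40.
Multiply: 4 · 42 · 40 = 6720.

6720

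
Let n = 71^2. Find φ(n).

φ(5041) = 5041 · (1 − 1/71)
       = 5041 · 70/71 = 4970.

4970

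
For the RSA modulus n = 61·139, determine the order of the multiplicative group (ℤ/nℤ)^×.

8280

φ(61) = 61 − 1 = 60.
φ(139) = 139 − 1 = 138.
Multiply: 60 · 138 = 8280.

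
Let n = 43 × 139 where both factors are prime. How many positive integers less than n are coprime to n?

φ(43) = 43 − 1 = 42.
φ(139) = 139 − 1 = 138.
φ(5977) = 42 × 138 = 5796.

5796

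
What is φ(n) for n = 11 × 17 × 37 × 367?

2108160

φ(11) = 11 − 1 = 10.
φ(17) = 17 − 1 = 16.
φ(37) = 37 − 1 = 36.
φ(367) = 367 − 1 = 366.
Since φ is multiplicative, φ(2539273) = 10 · 16 · 36 · 366 = 2108160.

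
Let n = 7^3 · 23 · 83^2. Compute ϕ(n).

44021208

φ(54347321) = 54347321 · (1 − 1/7) · (1 − 1/23) · (1 − 1/83)
       = 54347321 · 10824/13363 = 44021208.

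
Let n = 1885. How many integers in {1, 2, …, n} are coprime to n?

1344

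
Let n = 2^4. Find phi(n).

φ(2^4) = 2^3·(2−1) = 8·1 = 8.

8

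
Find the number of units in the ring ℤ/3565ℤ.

2640

Factor 3565: 3565 = 5 · 23 · 31.
φ(3565) = 3565 · (1 − 1/5) · (1 − 1/23) · (1 − 1/31)
       = 3565 · 2640/3565 = 2640.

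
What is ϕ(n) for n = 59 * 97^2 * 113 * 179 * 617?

6632689975296

φ(6928067632729) = 6928067632729 · (1 − 1/59) · (1 − 1/97) · (1 − 1/113) · (1 − 1/179) · (1 − 1/617)
       = 6928067632729 · 68378247168/71423377657 = 6632689975296.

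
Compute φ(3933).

Prime factorization: 3933 = 3^2 * 19 * 23.
φ(3933) = 3933 · (1 − 1/3) · (1 − 1/19) · (1 − 1/23)
       = 3933 · 792/1311 = 2376.

2376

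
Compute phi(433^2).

φ(187489) = 187489 · (1 − 1/433)
       = 187489 · 432/433 = 187056.

187056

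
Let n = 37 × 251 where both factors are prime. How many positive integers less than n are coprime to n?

9000

φ(pq) = (p−1)(q−1) = 36 · 250 = 9000.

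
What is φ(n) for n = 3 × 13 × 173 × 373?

φ(3) = 3 − 1 = 2.
φ(13) = 13 − 1 = 12.
φ(173) = 173 − 1 = 172.
φ(373) = 373 − 1 = 372.
φ(2516631) = 2 × 12 × 172 × 372 = 1535616.

1535616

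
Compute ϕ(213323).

184800

First factor: 213323 = 11^2 · 41 · 43.
φ(213323) = 213323 · (1 − 1/11) · (1 − 1/41) · (1 − 1/43)
       = 213323 · 16800/19393 = 184800.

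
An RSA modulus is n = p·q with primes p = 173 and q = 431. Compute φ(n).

73960

φ(173) = 173 − 1 = 172.
φ(431) = 431 − 1 = 430.
φ(74563) = 172 × 430 = 73960.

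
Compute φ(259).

259 = 7 × 37.
φ(7) = 7 − 1 = 6.
φ(37) = 37 − 1 = 36.
φ(259) = 6 × 36 = 216.

216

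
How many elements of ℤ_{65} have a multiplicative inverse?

48

Factor 65: 65 = 5 · 13.
φ(65) = 65 · (1 − 1/5) · (1 − 1/13)
       = 65 · 48/65 = 48.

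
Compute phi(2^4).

φ(16) = 16 · (1 − 1/2)
       = 16 · 1/2 = 8.

8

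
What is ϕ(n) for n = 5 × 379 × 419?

632016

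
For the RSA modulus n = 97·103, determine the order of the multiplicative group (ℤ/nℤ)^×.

For distinct primes, φ(pq) = (p−1)(q−1) = 96 × 102 = 9792.

9792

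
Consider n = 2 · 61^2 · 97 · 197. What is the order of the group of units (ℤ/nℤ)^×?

68866560

φ(142209178) = 142209178 · (1 − 1/2) · (1 − 1/61) · (1 − 1/97) · (1 − 1/197)
       = 142209178 · 1128960/2331298 = 68866560.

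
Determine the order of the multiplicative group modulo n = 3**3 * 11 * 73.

12960

φ(21681) = 21681 · (1 − 1/3) · (1 − 1/11) · (1 − 1/73)
       = 21681 · 1440/2409 = 12960.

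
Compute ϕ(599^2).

φ(358801) = 358801 · (1 − 1/599)
       = 358801 · 598/599 = 358202.

358202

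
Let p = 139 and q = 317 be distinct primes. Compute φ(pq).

43608

For distinct primes, φ(pq) = (p−1)(q−1) = 138 × 316 = 43608.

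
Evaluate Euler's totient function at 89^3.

697048

φ(89^3) = 89^3 − 89^2 = 704969 − 7921 = 697048.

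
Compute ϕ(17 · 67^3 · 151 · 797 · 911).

515061683136000

φ(17) = 17 − 1 = 16.
φ(67^3) = 67^2·(67−1) = 4489·66 = 296274.
φ(151) = 151 − 1 = 150.
φ(797) = 797 − 1 = 796.
φ(911) = 911 − 1 = 910.
φ(560566286773607) = 16 × 296274 × 150 × 796 × 910 = 515061683136000.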